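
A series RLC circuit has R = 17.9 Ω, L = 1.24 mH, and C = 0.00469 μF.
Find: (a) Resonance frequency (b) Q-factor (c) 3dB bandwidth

Step 1 — Resonance condition Im(Z)=0 gives ω₀ = 1/√(LC).
Step 2 — ω₀ = 1/√(0.00124·4.69e-09) = 4.147e+05 rad/s.
Step 3 — f₀ = ω₀/(2π) = 6.6e+04 Hz.
Step 4 — Series Q: Q = ω₀L/R = 4.147e+05·0.00124/17.9 = 28.73.
Step 5 — 3dB bandwidth: Δω = ω₀/Q = 1.444e+04 rad/s; BW = Δω/(2π) = 2297 Hz.

(a) f₀ = 6.6e+04 Hz  (b) Q = 28.73  (c) BW = 2297 Hz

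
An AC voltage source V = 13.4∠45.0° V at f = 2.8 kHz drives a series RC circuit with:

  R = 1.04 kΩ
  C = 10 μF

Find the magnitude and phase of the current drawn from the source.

Step 1 — Angular frequency: ω = 2π·f = 2π·2800 = 1.759e+04 rad/s.
Step 2 — Component impedances:
  R: Z = R = 1040 Ω
  C: Z = 1/(jωC) = -j/(ω·C) = 0 - j5.684 Ω
Step 3 — Series combination: Z_total = R + C = 1040 - j5.684 Ω = 1040∠-0.3° Ω.
Step 4 — Source phasor: V = 13.4∠45.0° V = 9.475 + j9.475 V.
Step 5 — Ohm's law: I = V / Z_total = (9.475 + j9.475) / (1040 - j5.684) = 0.009061 + j0.00916 A.
Step 6 — Convert to polar: |I| = 0.01288 A, ∠I = 45.3°.

I = 0.01288∠45.3° A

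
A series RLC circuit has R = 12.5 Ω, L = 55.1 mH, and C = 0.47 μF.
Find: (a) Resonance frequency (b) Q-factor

Step 1 — Resonance condition Im(Z)=0 gives ω₀ = 1/√(LC).
Step 2 — ω₀ = 1/√(0.0551·4.7e-07) = 6214 rad/s.
Step 3 — f₀ = ω₀/(2π) = 989 Hz.
Step 4 — Series Q: Q = ω₀L/R = 6214·0.0551/12.5 = 27.39.

(a) f₀ = 989 Hz  (b) Q = 27.39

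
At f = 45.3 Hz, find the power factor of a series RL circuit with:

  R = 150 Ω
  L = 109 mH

Step 1 — Angular frequency: ω = 2π·f = 2π·45.3 = 284.6 rad/s.
Step 2 — Component impedances:
  R: Z = R = 150 Ω
  L: Z = jωL = j·284.6·0.109 = 0 + j31.02 Ω
Step 3 — Series combination: Z_total = R + L = 150 + j31.02 Ω = 153.2∠11.7° Ω.
Step 4 — Power factor: PF = cos(φ) = Re(Z)/|Z| = 150/153.17 = 0.9793.
Step 5 — Type: Im(Z) = 31.02 ⇒ lagging (phase φ = 11.7°).

PF = 0.9793 (lagging, φ = 11.7°)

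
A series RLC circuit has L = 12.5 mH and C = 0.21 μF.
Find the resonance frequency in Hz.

Step 1 — Resonance condition Im(Z)=0 gives ω₀ = 1/√(LC).
Step 2 — ω₀ = 1/√(0.0125·2.1e-07) = 1.952e+04 rad/s.
Step 3 — f₀ = ω₀/(2π) = 3106 Hz.

f₀ = 3106 Hz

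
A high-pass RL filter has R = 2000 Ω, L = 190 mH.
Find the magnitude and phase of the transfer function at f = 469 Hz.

Step 1 — Angular frequency: ω = 2π·469 = 2947 rad/s.
Step 2 — Transfer function: H(jω) = jωL/(R + jωL).
Step 3 — Numerator jωL = j·559.9; denominator R + jωL = 2000 + j559.9.
Step 4 — H = 0.07267 + j0.2596.
Step 5 — Magnitude: |H| = 0.2696 (-11.4 dB); phase: φ = 74.4°.

|H| = 0.2696 (-11.4 dB), φ = 74.4°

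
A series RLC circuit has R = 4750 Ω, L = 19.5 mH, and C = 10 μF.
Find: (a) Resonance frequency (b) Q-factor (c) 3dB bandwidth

Step 1 — Resonance condition Im(Z)=0 gives ω₀ = 1/√(LC).
Step 2 — ω₀ = 1/√(0.0195·1e-05) = 2265 rad/s.
Step 3 — f₀ = ω₀/(2π) = 360.4 Hz.
Step 4 — Series Q: Q = ω₀L/R = 2265·0.0195/4750 = 0.009297.
Step 5 — 3dB bandwidth: Δω = ω₀/Q = 2.436e+05 rad/s; BW = Δω/(2π) = 3.877e+04 Hz.

(a) f₀ = 360.4 Hz  (b) Q = 0.009297  (c) BW = 3.877e+04 Hz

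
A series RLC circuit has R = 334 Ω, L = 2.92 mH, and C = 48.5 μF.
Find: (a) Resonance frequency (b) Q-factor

Step 1 — Resonance condition Im(Z)=0 gives ω₀ = 1/√(LC).
Step 2 — ω₀ = 1/√(0.00292·4.85e-05) = 2657 rad/s.
Step 3 — f₀ = ω₀/(2π) = 422.9 Hz.
Step 4 — Series Q: Q = ω₀L/R = 2657·0.00292/334 = 0.02323.

(a) f₀ = 422.9 Hz  (b) Q = 0.02323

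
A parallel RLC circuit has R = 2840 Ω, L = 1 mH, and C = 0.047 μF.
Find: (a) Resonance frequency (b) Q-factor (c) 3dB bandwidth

Step 1 — Resonance: ω₀ = 1/√(LC) = 1/√(0.001·4.7e-08) = 1.459e+05 rad/s.
Step 2 — f₀ = ω₀/(2π) = 2.322e+04 Hz.
Step 3 — Parallel Q: Q = R/(ω₀L) = 2840/(1.459e+05·0.001) = 19.47.
Step 4 — Bandwidth: Δω = ω₀/Q = 7492 rad/s; BW = Δω/(2π) = 1192 Hz.

(a) f₀ = 2.322e+04 Hz  (b) Q = 19.47  (c) BW = 1192 Hz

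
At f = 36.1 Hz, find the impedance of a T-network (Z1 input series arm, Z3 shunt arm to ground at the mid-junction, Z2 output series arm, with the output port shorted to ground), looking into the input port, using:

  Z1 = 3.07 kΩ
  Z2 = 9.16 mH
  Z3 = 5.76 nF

Step 1 — Angular frequency: ω = 2π·f = 2π·36.1 = 226.8 rad/s.
Step 2 — Component impedances:
  Z1: Z = R = 3070 Ω
  Z2: Z = jωL = j·226.8·0.00916 = 0 + j2.078 Ω
  Z3: Z = 1/(jωC) = -j/(ω·C) = 0 - j7.654e+05 Ω
Step 3 — With the output port shorted to ground, the output series arm Z2 runs from the junction to ground; the shunt arm Z3 also runs from the junction to ground. They appear in parallel: Z3 || Z2 = 0 + j2.078 Ω.
Step 4 — Series with input arm Z1: Z_in = Z1 + (Z3 || Z2) = 3070 + j2.078 Ω = 3070∠0.0° Ω.

Z = 3070 + j2.078 Ω = 3070∠0.0° Ω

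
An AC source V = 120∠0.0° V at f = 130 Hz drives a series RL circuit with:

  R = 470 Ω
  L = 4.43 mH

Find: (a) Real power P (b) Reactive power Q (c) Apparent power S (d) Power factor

Step 1 — Angular frequency: ω = 2π·f = 2π·130 = 816.8 rad/s.
Step 2 — Component impedances:
  R: Z = R = 470 Ω
  L: Z = jωL = j·816.8·0.00443 = 0 + j3.618 Ω
Step 3 — Series combination: Z_total = R + L = 470 + j3.618 Ω = 470∠0.4° Ω.
Step 4 — Source phasor: V = 120∠0.0° V = 120 V.
Step 5 — Current: I = V / Z = 0.2553 - j0.001966 A = 0.2553∠-0.4° A.
Step 6 — Complex power: S = V·I* = 30.64 + j0.2359 VA.
Step 7 — Real power: P = Re(S) = 30.64 W.
Step 8 — Reactive power: Q = Im(S) = 0.2359 VAR.
Step 9 — Apparent power: |S| = 30.64 VA.
Step 10 — Power factor: PF = P/|S| = 1 (lagging).

(a) P = 30.64 W  (b) Q = 0.2359 VAR  (c) S = 30.64 VA  (d) PF = 1 (lagging)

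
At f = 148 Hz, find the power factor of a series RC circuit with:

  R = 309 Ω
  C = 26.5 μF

Step 1 — Angular frequency: ω = 2π·f = 2π·148 = 929.9 rad/s.
Step 2 — Component impedances:
  R: Z = R = 309 Ω
  C: Z = 1/(jωC) = -j/(ω·C) = 0 - j40.58 Ω
Step 3 — Series combination: Z_total = R + C = 309 - j40.58 Ω = 311.7∠-7.5° Ω.
Step 4 — Power factor: PF = cos(φ) = Re(Z)/|Z| = 309/311.65 = 0.9915.
Step 5 — Type: Im(Z) = -40.58 ⇒ leading (phase φ = -7.5°).

PF = 0.9915 (leading, φ = -7.5°)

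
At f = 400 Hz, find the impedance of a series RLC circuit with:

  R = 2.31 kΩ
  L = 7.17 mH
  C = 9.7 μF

Step 1 — Angular frequency: ω = 2π·f = 2π·400 = 2513 rad/s.
Step 2 — Component impedances:
  R: Z = R = 2310 Ω
  L: Z = jωL = j·2513·0.00717 = 0 + j18.02 Ω
  C: Z = 1/(jωC) = -j/(ω·C) = 0 - j41.02 Ω
Step 3 — Series combination: Z_total = R + L + C = 2310 - j23 Ω = 2310∠-0.6° Ω.

Z = 2310 - j23 Ω = 2310∠-0.6° Ω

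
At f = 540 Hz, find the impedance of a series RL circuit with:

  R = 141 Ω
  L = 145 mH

Step 1 — Angular frequency: ω = 2π·f = 2π·540 = 3393 rad/s.
Step 2 — Component impedances:
  R: Z = R = 141 Ω
  L: Z = jωL = j·3393·0.145 = 0 + j492 Ω
Step 3 — Series combination: Z_total = R + L = 141 + j492 Ω = 511.8∠74.0° Ω.

Z = 141 + j492 Ω = 511.8∠74.0° Ω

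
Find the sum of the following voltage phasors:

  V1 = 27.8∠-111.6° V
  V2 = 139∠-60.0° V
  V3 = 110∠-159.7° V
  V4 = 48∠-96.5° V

Step 1 — Convert each phasor to rectangular form:
  V1 = 27.8·(cos(-111.6°) + j·sin(-111.6°)) = -10.23 - j25.85 V
  V2 = 139·(cos(-60.0°) + j·sin(-60.0°)) = 69.5 - j120.4 V
  V3 = 110·(cos(-159.7°) + j·sin(-159.7°)) = -103.2 - j38.16 V
  V4 = 48·(cos(-96.5°) + j·sin(-96.5°)) = -5.434 - j47.69 V
Step 2 — Sum components: V_total = -49.34 - j232.1 V.
Step 3 — Convert to polar: |V_total| = 237.3 V, ∠V_total = -102.0°.

V_total = 237.3∠-102.0° V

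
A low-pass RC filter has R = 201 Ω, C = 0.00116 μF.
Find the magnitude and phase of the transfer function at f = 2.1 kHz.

Step 1 — Angular frequency: ω = 2π·2100 = 1.319e+04 rad/s.
Step 2 — Transfer function: H(jω) = 1/(1 + jωRC).
Step 3 — Denominator: 1 + jωRC = 1 + j·1.319e+04·201·1.16e-09 = 1 + j0.003076.
Step 4 — H = 1 - j0.003076.
Step 5 — Magnitude: |H| = 1 (-0.0 dB); phase: φ = -0.2°.

|H| = 1 (-0.0 dB), φ = -0.2°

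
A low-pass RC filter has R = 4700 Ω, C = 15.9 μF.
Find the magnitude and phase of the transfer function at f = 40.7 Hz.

Step 1 — Angular frequency: ω = 2π·40.7 = 255.7 rad/s.
Step 2 — Transfer function: H(jω) = 1/(1 + jωRC).
Step 3 — Denominator: 1 + jωRC = 1 + j·255.7·4700·1.59e-05 = 1 + j19.11.
Step 4 — H = 0.002731 - j0.05218.
Step 5 — Magnitude: |H| = 0.05226 (-25.6 dB); phase: φ = -87.0°.

|H| = 0.05226 (-25.6 dB), φ = -87.0°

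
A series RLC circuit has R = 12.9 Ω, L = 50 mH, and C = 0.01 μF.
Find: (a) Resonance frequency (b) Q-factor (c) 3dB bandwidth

Step 1 — Resonance condition Im(Z)=0 gives ω₀ = 1/√(LC).
Step 2 — ω₀ = 1/√(0.05·1e-08) = 4.472e+04 rad/s.
Step 3 — f₀ = ω₀/(2π) = 7118 Hz.
Step 4 — Series Q: Q = ω₀L/R = 4.472e+04·0.05/12.9 = 173.3.
Step 5 — 3dB bandwidth: Δω = ω₀/Q = 258 rad/s; BW = Δω/(2π) = 41.06 Hz.

(a) f₀ = 7118 Hz  (b) Q = 173.3  (c) BW = 41.06 Hz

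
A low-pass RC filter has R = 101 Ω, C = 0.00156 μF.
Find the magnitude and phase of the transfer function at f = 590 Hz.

Step 1 — Angular frequency: ω = 2π·590 = 3707 rad/s.
Step 2 — Transfer function: H(jω) = 1/(1 + jωRC).
Step 3 — Denominator: 1 + jωRC = 1 + j·3707·101·1.56e-09 = 1 + j0.0005841.
Step 4 — H = 1 - j0.0005841.
Step 5 — Magnitude: |H| = 1 (-0.0 dB); phase: φ = -0.0°.

|H| = 1 (-0.0 dB), φ = -0.0°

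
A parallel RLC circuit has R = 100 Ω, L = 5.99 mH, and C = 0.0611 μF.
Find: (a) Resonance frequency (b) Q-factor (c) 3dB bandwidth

Step 1 — Resonance: ω₀ = 1/√(LC) = 1/√(0.00599·6.11e-08) = 5.227e+04 rad/s.
Step 2 — f₀ = ω₀/(2π) = 8319 Hz.
Step 3 — Parallel Q: Q = R/(ω₀L) = 100/(5.227e+04·0.00599) = 0.3194.
Step 4 — Bandwidth: Δω = ω₀/Q = 1.637e+05 rad/s; BW = Δω/(2π) = 2.605e+04 Hz.

(a) f₀ = 8319 Hz  (b) Q = 0.3194  (c) BW = 2.605e+04 Hz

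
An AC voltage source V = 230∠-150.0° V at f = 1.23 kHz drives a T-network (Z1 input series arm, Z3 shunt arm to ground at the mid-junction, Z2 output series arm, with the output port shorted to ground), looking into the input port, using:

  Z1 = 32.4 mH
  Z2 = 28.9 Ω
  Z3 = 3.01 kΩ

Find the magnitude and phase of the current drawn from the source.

Step 1 — Angular frequency: ω = 2π·f = 2π·1230 = 7728 rad/s.
Step 2 — Component impedances:
  Z1: Z = jωL = j·7728·0.0324 = 0 + j250.4 Ω
  Z2: Z = R = 28.9 Ω
  Z3: Z = R = 3010 Ω
Step 3 — With the output port shorted to ground, the output series arm Z2 runs from the junction to ground; the shunt arm Z3 also runs from the junction to ground. They appear in parallel: Z3 || Z2 = 28.63 Ω.
Step 4 — Series with input arm Z1: Z_in = Z1 + (Z3 || Z2) = 28.63 + j250.4 Ω = 252∠83.5° Ω.
Step 5 — Source phasor: V = 230∠-150.0° V = -199.2 - j115 V.
Step 6 — Ohm's law: I = V / Z_total = (-199.2 - j115) / (28.63 + j250.4) = -0.5431 + j0.7334 A.
Step 7 — Convert to polar: |I| = 0.9126 A, ∠I = 126.5°.

I = 0.9126∠126.5° A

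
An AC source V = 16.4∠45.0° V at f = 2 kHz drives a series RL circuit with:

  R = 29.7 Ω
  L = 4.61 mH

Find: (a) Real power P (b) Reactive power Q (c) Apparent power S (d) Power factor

Step 1 — Angular frequency: ω = 2π·f = 2π·2000 = 1.257e+04 rad/s.
Step 2 — Component impedances:
  R: Z = R = 29.7 Ω
  L: Z = jωL = j·1.257e+04·0.00461 = 0 + j57.93 Ω
Step 3 — Series combination: Z_total = R + L = 29.7 + j57.93 Ω = 65.1∠62.9° Ω.
Step 4 — Source phasor: V = 16.4∠45.0° V = 11.6 + j11.6 V.
Step 5 — Current: I = V / Z = 0.2398 - j0.07725 A = 0.2519∠-17.9° A.
Step 6 — Complex power: S = V·I* = 1.885 + j3.676 VA.
Step 7 — Real power: P = Re(S) = 1.885 W.
Step 8 — Reactive power: Q = Im(S) = 3.676 VAR.
Step 9 — Apparent power: |S| = 4.131 VA.
Step 10 — Power factor: PF = P/|S| = 0.4562 (lagging).

(a) P = 1.885 W  (b) Q = 3.676 VAR  (c) S = 4.131 VA  (d) PF = 0.4562 (lagging)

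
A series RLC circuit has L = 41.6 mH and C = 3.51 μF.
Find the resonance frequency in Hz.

Step 1 — Resonance condition Im(Z)=0 gives ω₀ = 1/√(LC).
Step 2 — ω₀ = 1/√(0.0416·3.51e-06) = 2617 rad/s.
Step 3 — f₀ = ω₀/(2π) = 416.5 Hz.

f₀ = 416.5 Hz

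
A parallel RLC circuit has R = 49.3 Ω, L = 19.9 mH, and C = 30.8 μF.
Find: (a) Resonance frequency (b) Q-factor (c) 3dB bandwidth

Step 1 — Resonance: ω₀ = 1/√(LC) = 1/√(0.0199·3.08e-05) = 1277 rad/s.
Step 2 — f₀ = ω₀/(2π) = 203.3 Hz.
Step 3 — Parallel Q: Q = R/(ω₀L) = 49.3/(1277·0.0199) = 1.94.
Step 4 — Bandwidth: Δω = ω₀/Q = 658.6 rad/s; BW = Δω/(2π) = 104.8 Hz.

(a) f₀ = 203.3 Hz  (b) Q = 1.94  (c) BW = 104.8 Hz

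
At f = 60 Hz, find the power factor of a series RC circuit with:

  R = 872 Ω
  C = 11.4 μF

Step 1 — Angular frequency: ω = 2π·f = 2π·60 = 377 rad/s.
Step 2 — Component impedances:
  R: Z = R = 872 Ω
  C: Z = 1/(jωC) = -j/(ω·C) = 0 - j232.7 Ω
Step 3 — Series combination: Z_total = R + C = 872 - j232.7 Ω = 902.5∠-14.9° Ω.
Step 4 — Power factor: PF = cos(φ) = Re(Z)/|Z| = 872/902.5 = 0.9662.
Step 5 — Type: Im(Z) = -232.7 ⇒ leading (phase φ = -14.9°).

PF = 0.9662 (leading, φ = -14.9°)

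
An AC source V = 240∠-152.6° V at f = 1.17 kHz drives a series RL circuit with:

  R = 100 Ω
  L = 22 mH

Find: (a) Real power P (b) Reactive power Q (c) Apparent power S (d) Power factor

Step 1 — Angular frequency: ω = 2π·f = 2π·1170 = 7351 rad/s.
Step 2 — Component impedances:
  R: Z = R = 100 Ω
  L: Z = jωL = j·7351·0.022 = 0 + j161.7 Ω
Step 3 — Series combination: Z_total = R + L = 100 + j161.7 Ω = 190.1∠58.3° Ω.
Step 4 — Source phasor: V = 240∠-152.6° V = -213.1 - j110.4 V.
Step 5 — Current: I = V / Z = -1.083 + j0.6476 A = 1.262∠149.1° A.
Step 6 — Complex power: S = V·I* = 159.3 + j257.6 VA.
Step 7 — Real power: P = Re(S) = 159.3 W.
Step 8 — Reactive power: Q = Im(S) = 257.6 VAR.
Step 9 — Apparent power: |S| = 302.9 VA.
Step 10 — Power factor: PF = P/|S| = 0.5259 (lagging).

(a) P = 159.3 W  (b) Q = 257.6 VAR  (c) S = 302.9 VA  (d) PF = 0.5259 (lagging)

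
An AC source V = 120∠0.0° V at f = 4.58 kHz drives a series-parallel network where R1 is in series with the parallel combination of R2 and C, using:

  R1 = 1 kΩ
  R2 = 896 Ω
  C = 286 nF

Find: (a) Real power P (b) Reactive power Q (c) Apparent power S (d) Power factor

Step 1 — Angular frequency: ω = 2π·f = 2π·4580 = 2.878e+04 rad/s.
Step 2 — Component impedances:
  R1: Z = R = 1000 Ω
  R2: Z = R = 896 Ω
  C: Z = 1/(jωC) = -j/(ω·C) = 0 - j121.5 Ω
Step 3 — Parallel branch: R2 || C = 1/(1/R2 + 1/C) = 16.18 - j119.3 Ω.
Step 4 — Series with R1: Z_total = R1 + (R2 || C) = 1016 - j119.3 Ω = 1023∠-6.7° Ω.
Step 5 — Source phasor: V = 120∠0.0° V = 120 V.
Step 6 — Current: I = V / Z = 0.1165 + j0.01368 A = 0.1173∠6.7° A.
Step 7 — Complex power: S = V·I* = 13.98 - j1.641 VA.
Step 8 — Real power: P = Re(S) = 13.98 W.
Step 9 — Reactive power: Q = Im(S) = -1.641 VAR.
Step 10 — Apparent power: |S| = 14.07 VA.
Step 11 — Power factor: PF = P/|S| = 0.9932 (leading).

(a) P = 13.98 W  (b) Q = -1.641 VAR  (c) S = 14.07 VA  (d) PF = 0.9932 (leading)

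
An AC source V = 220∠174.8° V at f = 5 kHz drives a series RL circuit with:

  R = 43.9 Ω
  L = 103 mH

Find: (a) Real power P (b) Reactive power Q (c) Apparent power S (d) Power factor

Step 1 — Angular frequency: ω = 2π·f = 2π·5000 = 3.142e+04 rad/s.
Step 2 — Component impedances:
  R: Z = R = 43.9 Ω
  L: Z = jωL = j·3.142e+04·0.103 = 0 + j3236 Ω
Step 3 — Series combination: Z_total = R + L = 43.9 + j3236 Ω = 3236∠89.2° Ω.
Step 4 — Source phasor: V = 220∠174.8° V = -219.1 + j19.94 V.
Step 5 — Current: I = V / Z = 0.005242 + j0.06778 A = 0.06798∠85.6° A.
Step 6 — Complex power: S = V·I* = 0.2029 + j14.95 VA.
Step 7 — Real power: P = Re(S) = 0.2029 W.
Step 8 — Reactive power: Q = Im(S) = 14.95 VAR.
Step 9 — Apparent power: |S| = 14.96 VA.
Step 10 — Power factor: PF = P/|S| = 0.01357 (lagging).

(a) P = 0.2029 W  (b) Q = 14.95 VAR  (c) S = 14.96 VA  (d) PF = 0.01357 (lagging)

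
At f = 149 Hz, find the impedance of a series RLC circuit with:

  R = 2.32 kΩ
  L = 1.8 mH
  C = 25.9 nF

Step 1 — Angular frequency: ω = 2π·f = 2π·149 = 936.2 rad/s.
Step 2 — Component impedances:
  R: Z = R = 2320 Ω
  L: Z = jωL = j·936.2·0.0018 = 0 + j1.685 Ω
  C: Z = 1/(jωC) = -j/(ω·C) = 0 - j4.124e+04 Ω
Step 3 — Series combination: Z_total = R + L + C = 2320 - j4.124e+04 Ω = 4.13e+04∠-86.8° Ω.

Z = 2320 - j4.124e+04 Ω = 4.13e+04∠-86.8° Ω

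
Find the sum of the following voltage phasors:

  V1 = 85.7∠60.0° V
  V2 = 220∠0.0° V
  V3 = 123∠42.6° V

Step 1 — Convert each phasor to rectangular form:
  V1 = 85.7·(cos(60.0°) + j·sin(60.0°)) = 42.85 + j74.22 V
  V2 = 220·(cos(0.0°) + j·sin(0.0°)) = 220 V
  V3 = 123·(cos(42.6°) + j·sin(42.6°)) = 90.54 + j83.26 V
Step 2 — Sum components: V_total = 353.4 + j157.5 V.
Step 3 — Convert to polar: |V_total| = 386.9 V, ∠V_total = 24.0°.

V_total = 386.9∠24.0° V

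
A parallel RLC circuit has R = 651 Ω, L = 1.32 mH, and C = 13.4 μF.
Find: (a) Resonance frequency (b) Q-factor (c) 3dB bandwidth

Step 1 — Resonance: ω₀ = 1/√(LC) = 1/√(0.00132·1.34e-05) = 7519 rad/s.
Step 2 — f₀ = ω₀/(2π) = 1197 Hz.
Step 3 — Parallel Q: Q = R/(ω₀L) = 651/(7519·0.00132) = 65.59.
Step 4 — Bandwidth: Δω = ω₀/Q = 114.6 rad/s; BW = Δω/(2π) = 18.24 Hz.

(a) f₀ = 1197 Hz  (b) Q = 65.59  (c) BW = 18.24 Hz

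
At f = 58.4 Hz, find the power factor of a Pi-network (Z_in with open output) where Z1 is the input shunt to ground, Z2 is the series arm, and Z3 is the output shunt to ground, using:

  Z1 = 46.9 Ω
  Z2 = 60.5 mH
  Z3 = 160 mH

Step 1 — Angular frequency: ω = 2π·f = 2π·58.4 = 366.9 rad/s.
Step 2 — Component impedances:
  Z1: Z = R = 46.9 Ω
  Z2: Z = jωL = j·366.9·0.0605 = 0 + j22.2 Ω
  Z3: Z = jωL = j·366.9·0.16 = 0 + j58.71 Ω
Step 3 — With open output, the series arm Z2 and the output shunt Z3 appear in series to ground: Z2 + Z3 = 0 + j80.91 Ω.
Step 4 — Parallel with input shunt Z1: Z_in = Z1 || (Z2 + Z3) = 35.1 + j20.35 Ω = 40.58∠30.1° Ω.
Step 5 — Power factor: PF = cos(φ) = Re(Z)/|Z| = 35.105/40.576 = 0.8652.
Step 6 — Type: Im(Z) = 20.35 ⇒ lagging (phase φ = 30.1°).

PF = 0.8652 (lagging, φ = 30.1°)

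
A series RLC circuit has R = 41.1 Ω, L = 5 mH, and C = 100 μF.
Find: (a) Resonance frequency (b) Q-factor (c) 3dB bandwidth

Step 1 — Resonance: ω₀ = 1/√(LC) = 1/√(0.005·0.0001) = 1414 rad/s.
Step 2 — f₀ = ω₀/(2π) = 225.1 Hz.
Step 3 — Series Q: Q = ω₀L/R = 1414·0.005/41.1 = 0.172.
Step 4 — Bandwidth: Δω = ω₀/Q = 8220 rad/s; BW = Δω/(2π) = 1308 Hz.

(a) f₀ = 225.1 Hz  (b) Q = 0.172  (c) BW = 1308 Hz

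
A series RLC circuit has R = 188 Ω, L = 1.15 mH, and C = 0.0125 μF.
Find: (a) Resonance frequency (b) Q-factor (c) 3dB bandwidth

Step 1 — Resonance: ω₀ = 1/√(LC) = 1/√(0.00115·1.25e-08) = 2.638e+05 rad/s.
Step 2 — f₀ = ω₀/(2π) = 4.198e+04 Hz.
Step 3 — Series Q: Q = ω₀L/R = 2.638e+05·0.00115/188 = 1.613.
Step 4 — Bandwidth: Δω = ω₀/Q = 1.635e+05 rad/s; BW = Δω/(2π) = 2.602e+04 Hz.

(a) f₀ = 4.198e+04 Hz  (b) Q = 1.613  (c) BW = 2.602e+04 Hz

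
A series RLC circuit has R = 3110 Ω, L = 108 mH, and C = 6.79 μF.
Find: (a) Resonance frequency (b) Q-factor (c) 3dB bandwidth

Step 1 — Resonance condition Im(Z)=0 gives ω₀ = 1/√(LC).
Step 2 — ω₀ = 1/√(0.108·6.79e-06) = 1168 rad/s.
Step 3 — f₀ = ω₀/(2π) = 185.9 Hz.
Step 4 — Series Q: Q = ω₀L/R = 1168·0.108/3110 = 0.04055.
Step 5 — 3dB bandwidth: Δω = ω₀/Q = 2.88e+04 rad/s; BW = Δω/(2π) = 4583 Hz.

(a) f₀ = 185.9 Hz  (b) Q = 0.04055  (c) BW = 4583 Hz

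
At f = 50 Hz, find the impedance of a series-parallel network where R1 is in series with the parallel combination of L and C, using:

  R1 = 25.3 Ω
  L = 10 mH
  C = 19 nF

Step 1 — Angular frequency: ω = 2π·f = 2π·50 = 314.2 rad/s.
Step 2 — Component impedances:
  R1: Z = R = 25.3 Ω
  L: Z = jωL = j·314.2·0.01 = 0 + j3.142 Ω
  C: Z = 1/(jωC) = -j/(ω·C) = 0 - j1.675e+05 Ω
Step 3 — Parallel branch: L || C = 1/(1/L + 1/C) = 0 + j3.142 Ω.
Step 4 — Series with R1: Z_total = R1 + (L || C) = 25.3 + j3.142 Ω = 25.49∠7.1° Ω.

Z = 25.3 + j3.142 Ω = 25.49∠7.1° Ω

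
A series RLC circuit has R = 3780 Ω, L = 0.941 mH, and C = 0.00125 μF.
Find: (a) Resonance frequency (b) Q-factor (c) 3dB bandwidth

Step 1 — Resonance condition Im(Z)=0 gives ω₀ = 1/√(LC).
Step 2 — ω₀ = 1/√(0.000941·1.25e-09) = 9.22e+05 rad/s.
Step 3 — f₀ = ω₀/(2π) = 1.467e+05 Hz.
Step 4 — Series Q: Q = ω₀L/R = 9.22e+05·0.000941/3780 = 0.2295.
Step 5 — 3dB bandwidth: Δω = ω₀/Q = 4.017e+06 rad/s; BW = Δω/(2π) = 6.393e+05 Hz.

(a) f₀ = 1.467e+05 Hz  (b) Q = 0.2295  (c) BW = 6.393e+05 Hz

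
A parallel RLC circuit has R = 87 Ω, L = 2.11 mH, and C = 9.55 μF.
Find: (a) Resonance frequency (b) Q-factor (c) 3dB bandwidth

Step 1 — Resonance: ω₀ = 1/√(LC) = 1/√(0.00211·9.55e-06) = 7045 rad/s.
Step 2 — f₀ = ω₀/(2π) = 1121 Hz.
Step 3 — Parallel Q: Q = R/(ω₀L) = 87/(7045·0.00211) = 5.853.
Step 4 — Bandwidth: Δω = ω₀/Q = 1204 rad/s; BW = Δω/(2π) = 191.6 Hz.

(a) f₀ = 1121 Hz  (b) Q = 5.853  (c) BW = 191.6 Hz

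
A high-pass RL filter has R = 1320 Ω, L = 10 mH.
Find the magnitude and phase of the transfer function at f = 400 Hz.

Step 1 — Angular frequency: ω = 2π·400 = 2513 rad/s.
Step 2 — Transfer function: H(jω) = jωL/(R + jωL).
Step 3 — Numerator jωL = j·25.13; denominator R + jωL = 1320 + j25.13.
Step 4 — H = 0.0003624 + j0.01903.
Step 5 — Magnitude: |H| = 0.01904 (-34.4 dB); phase: φ = 88.9°.

|H| = 0.01904 (-34.4 dB), φ = 88.9°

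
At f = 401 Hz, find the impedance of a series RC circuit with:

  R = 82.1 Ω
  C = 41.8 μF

Step 1 — Angular frequency: ω = 2π·f = 2π·401 = 2520 rad/s.
Step 2 — Component impedances:
  R: Z = R = 82.1 Ω
  C: Z = 1/(jωC) = -j/(ω·C) = 0 - j9.495 Ω
Step 3 — Series combination: Z_total = R + C = 82.1 - j9.495 Ω = 82.65∠-6.6° Ω.

Z = 82.1 - j9.495 Ω = 82.65∠-6.6° Ω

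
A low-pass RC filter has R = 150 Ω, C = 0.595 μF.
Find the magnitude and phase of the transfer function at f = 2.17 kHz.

Step 1 — Angular frequency: ω = 2π·2170 = 1.363e+04 rad/s.
Step 2 — Transfer function: H(jω) = 1/(1 + jωRC).
Step 3 — Denominator: 1 + jωRC = 1 + j·1.363e+04·150·5.95e-07 = 1 + j1.217.
Step 4 — H = 0.4031 - j0.4905.
Step 5 — Magnitude: |H| = 0.6349 (-3.9 dB); phase: φ = -50.6°.

|H| = 0.6349 (-3.9 dB), φ = -50.6°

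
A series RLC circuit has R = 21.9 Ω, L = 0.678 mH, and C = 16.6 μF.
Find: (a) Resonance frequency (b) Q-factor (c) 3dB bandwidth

Step 1 — Resonance: ω₀ = 1/√(LC) = 1/√(0.000678·1.66e-05) = 9426 rad/s.
Step 2 — f₀ = ω₀/(2π) = 1500 Hz.
Step 3 — Series Q: Q = ω₀L/R = 9426·0.000678/21.9 = 0.2918.
Step 4 — Bandwidth: Δω = ω₀/Q = 3.23e+04 rad/s; BW = Δω/(2π) = 5141 Hz.

(a) f₀ = 1500 Hz  (b) Q = 0.2918  (c) BW = 5141 Hz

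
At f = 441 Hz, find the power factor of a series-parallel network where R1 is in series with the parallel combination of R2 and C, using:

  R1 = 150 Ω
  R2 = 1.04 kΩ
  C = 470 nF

Step 1 — Angular frequency: ω = 2π·f = 2π·441 = 2771 rad/s.
Step 2 — Component impedances:
  R1: Z = R = 150 Ω
  R2: Z = R = 1040 Ω
  C: Z = 1/(jωC) = -j/(ω·C) = 0 - j767.9 Ω
Step 3 — Parallel branch: R2 || C = 1/(1/R2 + 1/C) = 366.9 - j497 Ω.
Step 4 — Series with R1: Z_total = R1 + (R2 || C) = 516.9 - j497 Ω = 717.1∠-43.9° Ω.
Step 5 — Power factor: PF = cos(φ) = Re(Z)/|Z| = 516.92/717.06 = 0.7209.
Step 6 — Type: Im(Z) = -497 ⇒ leading (phase φ = -43.9°).

PF = 0.7209 (leading, φ = -43.9°)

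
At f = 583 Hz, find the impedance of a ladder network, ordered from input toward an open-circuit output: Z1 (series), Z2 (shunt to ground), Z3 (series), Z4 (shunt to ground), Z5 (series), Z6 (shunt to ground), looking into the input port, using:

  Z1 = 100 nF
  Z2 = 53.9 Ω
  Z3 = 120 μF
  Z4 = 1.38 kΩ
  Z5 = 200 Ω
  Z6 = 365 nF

Step 1 — Angular frequency: ω = 2π·f = 2π·583 = 3663 rad/s.
Step 2 — Component impedances:
  Z1: Z = 1/(jωC) = -j/(ω·C) = 0 - j2730 Ω
  Z2: Z = R = 53.9 Ω
  Z3: Z = 1/(jωC) = -j/(ω·C) = 0 - j2.275 Ω
  Z4: Z = R = 1380 Ω
  Z5: Z = R = 200 Ω
  Z6: Z = 1/(jωC) = -j/(ω·C) = 0 - j747.9 Ω
Step 3 — Ladder network (open output): work backward from the far end, alternating series and parallel combinations. Z_in = 50.8 - j2733 Ω = 2734∠-88.9° Ω.

Z = 50.8 - j2733 Ω = 2734∠-88.9° Ω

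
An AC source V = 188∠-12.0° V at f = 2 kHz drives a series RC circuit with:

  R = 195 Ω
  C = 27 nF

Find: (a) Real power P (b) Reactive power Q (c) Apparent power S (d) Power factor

Step 1 — Angular frequency: ω = 2π·f = 2π·2000 = 1.257e+04 rad/s.
Step 2 — Component impedances:
  R: Z = R = 195 Ω
  C: Z = 1/(jωC) = -j/(ω·C) = 0 - j2947 Ω
Step 3 — Series combination: Z_total = R + C = 195 - j2947 Ω = 2954∠-86.2° Ω.
Step 4 — Source phasor: V = 188∠-12.0° V = 183.9 - j39.09 V.
Step 5 — Current: I = V / Z = 0.01731 + j0.06125 A = 0.06365∠74.2° A.
Step 6 — Complex power: S = V·I* = 0.79 - j11.94 VA.
Step 7 — Real power: P = Re(S) = 0.79 W.
Step 8 — Reactive power: Q = Im(S) = -11.94 VAR.
Step 9 — Apparent power: |S| = 11.97 VA.
Step 10 — Power factor: PF = P/|S| = 0.06602 (leading).

(a) P = 0.79 W  (b) Q = -11.94 VAR  (c) S = 11.97 VA  (d) PF = 0.06602 (leading)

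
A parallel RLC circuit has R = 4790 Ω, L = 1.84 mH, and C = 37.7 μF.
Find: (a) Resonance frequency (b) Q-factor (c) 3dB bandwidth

Step 1 — Resonance: ω₀ = 1/√(LC) = 1/√(0.00184·3.77e-05) = 3797 rad/s.
Step 2 — f₀ = ω₀/(2π) = 604.3 Hz.
Step 3 — Parallel Q: Q = R/(ω₀L) = 4790/(3797·0.00184) = 685.6.
Step 4 — Bandwidth: Δω = ω₀/Q = 5.538 rad/s; BW = Δω/(2π) = 0.8813 Hz.

(a) f₀ = 604.3 Hz  (b) Q = 685.6  (c) BW = 0.8813 Hz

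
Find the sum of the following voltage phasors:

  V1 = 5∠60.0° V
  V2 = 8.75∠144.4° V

Step 1 — Convert each phasor to rectangular form:
  V1 = 5·(cos(60.0°) + j·sin(60.0°)) = 2.5 + j4.33 V
  V2 = 8.75·(cos(144.4°) + j·sin(144.4°)) = -7.115 + j5.094 V
Step 2 — Sum components: V_total = -4.615 + j9.424 V.
Step 3 — Convert to polar: |V_total| = 10.49 V, ∠V_total = 116.1°.

V_total = 10.49∠116.1° V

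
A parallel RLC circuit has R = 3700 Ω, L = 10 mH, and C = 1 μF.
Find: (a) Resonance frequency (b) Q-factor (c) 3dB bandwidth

Step 1 — Resonance: ω₀ = 1/√(LC) = 1/√(0.01·1e-06) = 1e+04 rad/s.
Step 2 — f₀ = ω₀/(2π) = 1592 Hz.
Step 3 — Parallel Q: Q = R/(ω₀L) = 3700/(1e+04·0.01) = 37.
Step 4 — Bandwidth: Δω = ω₀/Q = 270.3 rad/s; BW = Δω/(2π) = 43.01 Hz.

(a) f₀ = 1592 Hz  (b) Q = 37  (c) BW = 43.01 Hz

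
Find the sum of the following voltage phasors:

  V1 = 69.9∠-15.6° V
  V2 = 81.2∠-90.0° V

Step 1 — Convert each phasor to rectangular form:
  V1 = 69.9·(cos(-15.6°) + j·sin(-15.6°)) = 67.33 - j18.8 V
  V2 = 81.2·(cos(-90.0°) + j·sin(-90.0°)) = 0 - j81.2 V
Step 2 — Sum components: V_total = 67.33 - j100 V.
Step 3 — Convert to polar: |V_total| = 120.5 V, ∠V_total = -56.0°.

V_total = 120.5∠-56.0° V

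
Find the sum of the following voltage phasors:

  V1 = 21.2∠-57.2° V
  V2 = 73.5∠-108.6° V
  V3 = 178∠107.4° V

Step 1 — Convert each phasor to rectangular form:
  V1 = 21.2·(cos(-57.2°) + j·sin(-57.2°)) = 11.48 - j17.82 V
  V2 = 73.5·(cos(-108.6°) + j·sin(-108.6°)) = -23.44 - j69.66 V
  V3 = 178·(cos(107.4°) + j·sin(107.4°)) = -53.23 + j169.9 V
Step 2 — Sum components: V_total = -65.19 + j82.37 V.
Step 3 — Convert to polar: |V_total| = 105 V, ∠V_total = 128.4°.

V_total = 105∠128.4° V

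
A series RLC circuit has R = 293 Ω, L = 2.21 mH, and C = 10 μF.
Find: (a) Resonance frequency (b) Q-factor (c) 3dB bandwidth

Step 1 — Resonance: ω₀ = 1/√(LC) = 1/√(0.00221·1e-05) = 6727 rad/s.
Step 2 — f₀ = ω₀/(2π) = 1071 Hz.
Step 3 — Series Q: Q = ω₀L/R = 6727·0.00221/293 = 0.05074.
Step 4 — Bandwidth: Δω = ω₀/Q = 1.326e+05 rad/s; BW = Δω/(2π) = 2.11e+04 Hz.

(a) f₀ = 1071 Hz  (b) Q = 0.05074  (c) BW = 2.11e+04 Hz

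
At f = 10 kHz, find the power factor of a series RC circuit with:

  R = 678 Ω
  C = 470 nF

Step 1 — Angular frequency: ω = 2π·f = 2π·1e+04 = 6.283e+04 rad/s.
Step 2 — Component impedances:
  R: Z = R = 678 Ω
  C: Z = 1/(jωC) = -j/(ω·C) = 0 - j33.86 Ω
Step 3 — Series combination: Z_total = R + C = 678 - j33.86 Ω = 678.8∠-2.9° Ω.
Step 4 — Power factor: PF = cos(φ) = Re(Z)/|Z| = 678/678.8 = 0.9988.
Step 5 — Type: Im(Z) = -33.86 ⇒ leading (phase φ = -2.9°).

PF = 0.9988 (leading, φ = -2.9°)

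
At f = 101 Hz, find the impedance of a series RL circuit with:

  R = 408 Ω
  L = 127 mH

Step 1 — Angular frequency: ω = 2π·f = 2π·101 = 634.6 rad/s.
Step 2 — Component impedances:
  R: Z = R = 408 Ω
  L: Z = jωL = j·634.6·0.127 = 0 + j80.59 Ω
Step 3 — Series combination: Z_total = R + L = 408 + j80.59 Ω = 415.9∠11.2° Ω.

Z = 408 + j80.59 Ω = 415.9∠11.2° Ω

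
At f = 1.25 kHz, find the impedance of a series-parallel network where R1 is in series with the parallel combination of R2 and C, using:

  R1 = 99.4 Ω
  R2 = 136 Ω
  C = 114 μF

Step 1 — Angular frequency: ω = 2π·f = 2π·1250 = 7854 rad/s.
Step 2 — Component impedances:
  R1: Z = R = 99.4 Ω
  R2: Z = R = 136 Ω
  C: Z = 1/(jωC) = -j/(ω·C) = 0 - j1.117 Ω
Step 3 — Parallel branch: R2 || C = 1/(1/R2 + 1/C) = 0.009172 - j1.117 Ω.
Step 4 — Series with R1: Z_total = R1 + (R2 || C) = 99.41 - j1.117 Ω = 99.42∠-0.6° Ω.

Z = 99.41 - j1.117 Ω = 99.42∠-0.6° Ω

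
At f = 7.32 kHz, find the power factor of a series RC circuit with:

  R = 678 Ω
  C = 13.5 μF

Step 1 — Angular frequency: ω = 2π·f = 2π·7320 = 4.599e+04 rad/s.
Step 2 — Component impedances:
  R: Z = R = 678 Ω
  C: Z = 1/(jωC) = -j/(ω·C) = 0 - j1.611 Ω
Step 3 — Series combination: Z_total = R + C = 678 - j1.611 Ω = 678∠-0.1° Ω.
Step 4 — Power factor: PF = cos(φ) = Re(Z)/|Z| = 678/678 = 1.
Step 5 — Type: Im(Z) = -1.611 ⇒ leading (phase φ = -0.1°).

PF = 1 (leading, φ = -0.1°)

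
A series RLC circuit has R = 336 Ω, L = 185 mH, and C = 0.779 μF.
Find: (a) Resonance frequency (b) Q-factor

Step 1 — Resonance condition Im(Z)=0 gives ω₀ = 1/√(LC).
Step 2 — ω₀ = 1/√(0.185·7.79e-07) = 2634 rad/s.
Step 3 — f₀ = ω₀/(2π) = 419.2 Hz.
Step 4 — Series Q: Q = ω₀L/R = 2634·0.185/336 = 1.45.

(a) f₀ = 419.2 Hz  (b) Q = 1.45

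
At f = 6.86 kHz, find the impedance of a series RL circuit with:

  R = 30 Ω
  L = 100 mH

Step 1 — Angular frequency: ω = 2π·f = 2π·6860 = 4.31e+04 rad/s.
Step 2 — Component impedances:
  R: Z = R = 30 Ω
  L: Z = jωL = j·4.31e+04·0.1 = 0 + j4310 Ω
Step 3 — Series combination: Z_total = R + L = 30 + j4310 Ω = 4310∠89.6° Ω.

Z = 30 + j4310 Ω = 4310∠89.6° Ω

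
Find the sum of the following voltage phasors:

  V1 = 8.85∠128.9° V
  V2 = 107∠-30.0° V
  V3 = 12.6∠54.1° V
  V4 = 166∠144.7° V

Step 1 — Convert each phasor to rectangular form:
  V1 = 8.85·(cos(128.9°) + j·sin(128.9°)) = -5.557 + j6.887 V
  V2 = 107·(cos(-30.0°) + j·sin(-30.0°)) = 92.66 - j53.5 V
  V3 = 12.6·(cos(54.1°) + j·sin(54.1°)) = 7.388 + j10.21 V
  V4 = 166·(cos(144.7°) + j·sin(144.7°)) = -135.5 + j95.92 V
Step 2 — Sum components: V_total = -40.98 + j59.52 V.
Step 3 — Convert to polar: |V_total| = 72.26 V, ∠V_total = 124.6°.

V_total = 72.26∠124.6° V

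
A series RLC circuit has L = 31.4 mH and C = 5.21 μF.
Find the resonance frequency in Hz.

Step 1 — Resonance condition Im(Z)=0 gives ω₀ = 1/√(LC).
Step 2 — ω₀ = 1/√(0.0314·5.21e-06) = 2472 rad/s.
Step 3 — f₀ = ω₀/(2π) = 393.5 Hz.

f₀ = 393.5 Hz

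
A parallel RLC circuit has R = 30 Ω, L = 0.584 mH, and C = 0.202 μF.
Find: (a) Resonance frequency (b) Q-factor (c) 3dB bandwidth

Step 1 — Resonance: ω₀ = 1/√(LC) = 1/√(0.000584·2.02e-07) = 9.207e+04 rad/s.
Step 2 — f₀ = ω₀/(2π) = 1.465e+04 Hz.
Step 3 — Parallel Q: Q = R/(ω₀L) = 30/(9.207e+04·0.000584) = 0.5579.
Step 4 — Bandwidth: Δω = ω₀/Q = 1.65e+05 rad/s; BW = Δω/(2π) = 2.626e+04 Hz.

(a) f₀ = 1.465e+04 Hz  (b) Q = 0.5579  (c) BW = 2.626e+04 Hz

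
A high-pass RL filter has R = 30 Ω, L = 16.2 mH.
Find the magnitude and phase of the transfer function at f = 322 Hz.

Step 1 — Angular frequency: ω = 2π·322 = 2023 rad/s.
Step 2 — Transfer function: H(jω) = jωL/(R + jωL).
Step 3 — Numerator jωL = j·32.78; denominator R + jωL = 30 + j32.78.
Step 4 — H = 0.5441 + j0.498.
Step 5 — Magnitude: |H| = 0.7377 (-2.6 dB); phase: φ = 42.5°.

|H| = 0.7377 (-2.6 dB), φ = 42.5°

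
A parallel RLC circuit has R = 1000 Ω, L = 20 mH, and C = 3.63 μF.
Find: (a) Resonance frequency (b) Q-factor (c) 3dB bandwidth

Step 1 — Resonance: ω₀ = 1/√(LC) = 1/√(0.02·3.63e-06) = 3711 rad/s.
Step 2 — f₀ = ω₀/(2π) = 590.7 Hz.
Step 3 — Parallel Q: Q = R/(ω₀L) = 1000/(3711·0.02) = 13.47.
Step 4 — Bandwidth: Δω = ω₀/Q = 275.5 rad/s; BW = Δω/(2π) = 43.84 Hz.

(a) f₀ = 590.7 Hz  (b) Q = 13.47  (c) BW = 43.84 Hz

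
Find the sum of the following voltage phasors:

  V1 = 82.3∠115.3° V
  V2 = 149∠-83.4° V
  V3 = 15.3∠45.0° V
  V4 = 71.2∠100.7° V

Step 1 — Convert each phasor to rectangular form:
  V1 = 82.3·(cos(115.3°) + j·sin(115.3°)) = -35.17 + j74.41 V
  V2 = 149·(cos(-83.4°) + j·sin(-83.4°)) = 17.13 - j148 V
  V3 = 15.3·(cos(45.0°) + j·sin(45.0°)) = 10.82 + j10.82 V
  V4 = 71.2·(cos(100.7°) + j·sin(100.7°)) = -13.22 + j69.96 V
Step 2 — Sum components: V_total = -20.45 + j7.174 V.
Step 3 — Convert to polar: |V_total| = 21.67 V, ∠V_total = 160.7°.

V_total = 21.67∠160.7° V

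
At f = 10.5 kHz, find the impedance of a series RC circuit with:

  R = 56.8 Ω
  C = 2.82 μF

Step 1 — Angular frequency: ω = 2π·f = 2π·1.05e+04 = 6.597e+04 rad/s.
Step 2 — Component impedances:
  R: Z = R = 56.8 Ω
  C: Z = 1/(jωC) = -j/(ω·C) = 0 - j5.375 Ω
Step 3 — Series combination: Z_total = R + C = 56.8 - j5.375 Ω = 57.05∠-5.4° Ω.

Z = 56.8 - j5.375 Ω = 57.05∠-5.4° Ω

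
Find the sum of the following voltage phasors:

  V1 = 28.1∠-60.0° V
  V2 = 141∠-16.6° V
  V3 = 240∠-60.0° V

Step 1 — Convert each phasor to rectangular form:
  V1 = 28.1·(cos(-60.0°) + j·sin(-60.0°)) = 14.05 - j24.34 V
  V2 = 141·(cos(-16.6°) + j·sin(-16.6°)) = 135.1 - j40.28 V
  V3 = 240·(cos(-60.0°) + j·sin(-60.0°)) = 120 - j207.8 V
Step 2 — Sum components: V_total = 269.2 - j272.5 V.
Step 3 — Convert to polar: |V_total| = 383 V, ∠V_total = -45.3°.

V_total = 383∠-45.3° V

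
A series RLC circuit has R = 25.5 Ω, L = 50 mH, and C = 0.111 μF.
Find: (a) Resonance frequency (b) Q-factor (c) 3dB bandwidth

Step 1 — Resonance: ω₀ = 1/√(LC) = 1/√(0.05·1.11e-07) = 1.342e+04 rad/s.
Step 2 — f₀ = ω₀/(2π) = 2136 Hz.
Step 3 — Series Q: Q = ω₀L/R = 1.342e+04·0.05/25.5 = 26.32.
Step 4 — Bandwidth: Δω = ω₀/Q = 510 rad/s; BW = Δω/(2π) = 81.17 Hz.

(a) f₀ = 2136 Hz  (b) Q = 26.32  (c) BW = 81.17 Hz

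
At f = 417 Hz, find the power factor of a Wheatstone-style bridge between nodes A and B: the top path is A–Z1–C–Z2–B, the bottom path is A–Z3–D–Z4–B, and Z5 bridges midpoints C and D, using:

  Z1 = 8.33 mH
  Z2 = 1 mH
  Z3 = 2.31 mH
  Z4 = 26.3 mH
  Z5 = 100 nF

Step 1 — Angular frequency: ω = 2π·f = 2π·417 = 2620 rad/s.
Step 2 — Component impedances:
  Z1: Z = jωL = j·2620·0.00833 = 0 + j21.83 Ω
  Z2: Z = jωL = j·2620·0.001 = 0 + j2.62 Ω
  Z3: Z = jωL = j·2620·0.00231 = 0 + j6.052 Ω
  Z4: Z = jωL = j·2620·0.0263 = 0 + j68.91 Ω
  Z5: Z = 1/(jωC) = -j/(ω·C) = 0 - j3817 Ω
Step 3 — Bridge requires nodal analysis (the Z5 bridge couples midpoints C and D, so the two paths cannot be reduced to a simple series/parallel combination). Setting node B to ground and injecting 1 A at node A, the 3-node admittance system at A, C, D solves to V_A = Z_AB = 0 + j18.49 Ω = 18.49∠90.0° Ω.
Step 4 — Power factor: PF = cos(φ) = Re(Z)/|Z| = 0/18.49 = 0.
Step 5 — Type: Im(Z) = 18.49 ⇒ lagging (phase φ = 90.0°).

PF = 0 (lagging, φ = 90.0°)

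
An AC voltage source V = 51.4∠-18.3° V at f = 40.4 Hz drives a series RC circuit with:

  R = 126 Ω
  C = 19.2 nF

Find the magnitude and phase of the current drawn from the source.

Step 1 — Angular frequency: ω = 2π·f = 2π·40.4 = 253.8 rad/s.
Step 2 — Component impedances:
  R: Z = R = 126 Ω
  C: Z = 1/(jωC) = -j/(ω·C) = 0 - j2.052e+05 Ω
Step 3 — Series combination: Z_total = R + C = 126 - j2.052e+05 Ω = 2.052e+05∠-90.0° Ω.
Step 4 — Source phasor: V = 51.4∠-18.3° V = 48.8 - j16.14 V.
Step 5 — Ohm's law: I = V / Z_total = (48.8 - j16.14) / (126 - j2.052e+05) = 7.88e-05 + j0.0002378 A.
Step 6 — Convert to polar: |I| = 0.0002505 A, ∠I = 71.7°.

I = 0.0002505∠71.7° A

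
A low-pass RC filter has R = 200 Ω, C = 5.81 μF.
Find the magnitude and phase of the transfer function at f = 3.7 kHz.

Step 1 — Angular frequency: ω = 2π·3700 = 2.325e+04 rad/s.
Step 2 — Transfer function: H(jω) = 1/(1 + jωRC).
Step 3 — Denominator: 1 + jωRC = 1 + j·2.325e+04·200·5.81e-06 = 1 + j27.01.
Step 4 — H = 0.001368 - j0.03697.
Step 5 — Magnitude: |H| = 0.03699 (-28.6 dB); phase: φ = -87.9°.

|H| = 0.03699 (-28.6 dB), φ = -87.9°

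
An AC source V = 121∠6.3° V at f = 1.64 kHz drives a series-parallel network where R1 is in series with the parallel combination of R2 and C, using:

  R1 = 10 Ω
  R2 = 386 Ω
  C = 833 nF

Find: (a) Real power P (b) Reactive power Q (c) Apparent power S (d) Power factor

Step 1 — Angular frequency: ω = 2π·f = 2π·1640 = 1.03e+04 rad/s.
Step 2 — Component impedances:
  R1: Z = R = 10 Ω
  R2: Z = R = 386 Ω
  C: Z = 1/(jωC) = -j/(ω·C) = 0 - j116.5 Ω
Step 3 — Parallel branch: R2 || C = 1/(1/R2 + 1/C) = 32.23 - j106.8 Ω.
Step 4 — Series with R1: Z_total = R1 + (R2 || C) = 42.23 - j106.8 Ω = 114.8∠-68.4° Ω.
Step 5 — Source phasor: V = 121∠6.3° V = 120.3 + j13.28 V.
Step 6 — Current: I = V / Z = 0.2777 + j1.017 A = 1.054∠74.7° A.
Step 7 — Complex power: S = V·I* = 46.89 - j118.6 VA.
Step 8 — Real power: P = Re(S) = 46.89 W.
Step 9 — Reactive power: Q = Im(S) = -118.6 VAR.
Step 10 — Apparent power: |S| = 127.5 VA.
Step 11 — Power factor: PF = P/|S| = 0.3678 (leading).

(a) P = 46.89 W  (b) Q = -118.6 VAR  (c) S = 127.5 VA  (d) PF = 0.3678 (leading)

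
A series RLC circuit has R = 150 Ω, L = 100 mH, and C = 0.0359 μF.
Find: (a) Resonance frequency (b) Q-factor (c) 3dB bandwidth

Step 1 — Resonance condition Im(Z)=0 gives ω₀ = 1/√(LC).
Step 2 — ω₀ = 1/√(0.1·3.59e-08) = 1.669e+04 rad/s.
Step 3 — f₀ = ω₀/(2π) = 2656 Hz.
Step 4 — Series Q: Q = ω₀L/R = 1.669e+04·0.1/150 = 11.13.
Step 5 — 3dB bandwidth: Δω = ω₀/Q = 1500 rad/s; BW = Δω/(2π) = 238.7 Hz.

(a) f₀ = 2656 Hz  (b) Q = 11.13  (c) BW = 238.7 Hz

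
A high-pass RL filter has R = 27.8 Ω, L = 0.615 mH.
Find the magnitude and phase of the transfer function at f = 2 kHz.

Step 1 — Angular frequency: ω = 2π·2000 = 1.257e+04 rad/s.
Step 2 — Transfer function: H(jω) = jωL/(R + jωL).
Step 3 — Numerator jωL = j·7.728; denominator R + jωL = 27.8 + j7.728.
Step 4 — H = 0.07174 + j0.2581.
Step 5 — Magnitude: |H| = 0.2678 (-11.4 dB); phase: φ = 74.5°.

|H| = 0.2678 (-11.4 dB), φ = 74.5°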